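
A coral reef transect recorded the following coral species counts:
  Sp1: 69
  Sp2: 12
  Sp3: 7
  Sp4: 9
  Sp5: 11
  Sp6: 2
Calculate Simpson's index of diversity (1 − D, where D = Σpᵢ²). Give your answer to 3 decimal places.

0.574

Total N = 69+12+7+9+11+2 = 110, so the proportions are 0.62727, 0.10909, 0.06364, 0.08182, 0.1, 0.01818 (working shown to 5 dp, full precision carried).
D = 0.62727² + 0.10909² + 0.06364² + 0.08182² + 0.1² + 0.01818² = 0.39347 + 0.01190 + 0.00405 + 0.00669 + 0.01000 + 0.00033 = 0.42645.
So 1 − D = 0.57355, i.e. 0.574 to 3 decimal places.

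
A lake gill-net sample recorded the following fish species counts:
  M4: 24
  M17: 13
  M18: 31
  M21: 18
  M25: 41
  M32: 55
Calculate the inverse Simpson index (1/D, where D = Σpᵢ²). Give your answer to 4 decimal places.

Total N = 24+13+31+18+41+55 = 182, so the proportions are 0.13186813, 0.07142857, 0.17032967, 0.0989011, 0.22527473, 0.3021978 (working shown to 8 dp, full precision carried).
D = 0.13186813² + 0.07142857² + 0.17032967² + 0.0989011² + 0.22527473² + 0.3021978² = 0.01738920 + 0.00510204 + 0.02901220 + 0.00978143 + 0.05074870 + 0.09132351 = 0.20335708.
So 1/D = 4.917458, i.e. 4.9175 to 4 decimal places.

4.9175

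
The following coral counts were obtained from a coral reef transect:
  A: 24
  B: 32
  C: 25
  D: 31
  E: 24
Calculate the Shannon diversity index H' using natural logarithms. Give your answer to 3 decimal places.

1.601

Total N = 24+32+25+31+24 = 136, so the proportions are 0.17647, 0.23529, 0.18382, 0.22794, 0.17647 (working shown to 5 dp, full precision carried).
Each pᵢ ln pᵢ term: 0.17647×(-1.73460)=-0.30611, 0.23529×(-1.44692)=-0.34045, 0.18382×(-1.69378)=-0.31136, 0.22794×(-1.47867)=-0.33705, 0.17647×(-1.73460)=-0.30611.
Sum = -1.60107, so H' = 1.601.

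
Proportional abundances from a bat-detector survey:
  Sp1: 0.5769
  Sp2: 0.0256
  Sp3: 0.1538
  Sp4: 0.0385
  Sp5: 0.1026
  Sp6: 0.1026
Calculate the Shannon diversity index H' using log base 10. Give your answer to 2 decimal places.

0.56

Each pᵢ log₁₀ pᵢ term (working shown to 4 dp, full precision carried): 0.5769×(-0.2389)=-0.1378, 0.0256×(-1.5918)=-0.0407, 0.1538×(-0.8130)=-0.1250, 0.0385×(-1.4145)=-0.0545, 0.1026×(-0.9889)=-0.1015, 0.1026×(-0.9889)=-0.1015.
Sum = -0.5610, so H' = 0.56.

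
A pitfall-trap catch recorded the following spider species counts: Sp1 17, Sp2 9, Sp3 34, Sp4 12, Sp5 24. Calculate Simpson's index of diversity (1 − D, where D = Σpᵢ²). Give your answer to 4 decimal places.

Total N = 17+9+34+12+24 = 96, so the proportions are 0.177083, 0.09375, 0.354167, 0.125, 0.25 (working shown to 6 dp, full precision carried).
D = 0.177083² + 0.09375² + 0.354167² + 0.125² + 0.25² = 0.031359 + 0.008789 + 0.125434 + 0.015625 + 0.062500 = 0.243707.
So 1 − D = 0.756293, i.e. 0.7563 to 4 decimal places.

0.7563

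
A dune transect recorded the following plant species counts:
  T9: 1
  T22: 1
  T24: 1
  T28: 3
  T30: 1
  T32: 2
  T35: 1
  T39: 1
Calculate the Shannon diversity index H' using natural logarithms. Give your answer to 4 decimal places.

Total N = 1+1+1+3+1+2+1+1 = 11, so the proportions are 0.090909, 0.090909, 0.090909, 0.272727, 0.090909, 0.181818, 0.090909, 0.090909 (working shown to 6 dp, full precision carried).
Each pᵢ ln pᵢ term: 0.090909×(-2.397895)=-0.217990, 0.090909×(-2.397895)=-0.217990, 0.090909×(-2.397895)=-0.217990, 0.272727×(-1.299283)=-0.354350, 0.090909×(-2.397895)=-0.217990, 0.181818×(-1.704748)=-0.309954, 0.090909×(-2.397895)=-0.217990, 0.090909×(-2.397895)=-0.217990.
Sum = -1.972247, so H' = 1.9722.

1.9722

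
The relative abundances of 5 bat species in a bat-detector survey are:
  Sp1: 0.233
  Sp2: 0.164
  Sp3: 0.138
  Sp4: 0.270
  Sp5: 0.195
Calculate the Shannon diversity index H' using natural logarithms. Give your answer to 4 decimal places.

1.5815

Each pᵢ ln pᵢ term (working shown to 6 dp, full precision carried): 0.233×(-1.456717)=-0.339415, 0.164×(-1.807889)=-0.296494, 0.138×(-1.980502)=-0.273309, 0.27×(-1.309333)=-0.353520, 0.195×(-1.634756)=-0.318777.
Sum = -1.581515, so H' = 1.5815.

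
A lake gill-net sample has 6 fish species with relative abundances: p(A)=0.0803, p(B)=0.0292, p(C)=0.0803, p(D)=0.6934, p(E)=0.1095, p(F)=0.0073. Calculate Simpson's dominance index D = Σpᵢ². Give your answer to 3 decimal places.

D = 0.0803² + 0.0292² + 0.0803² + 0.6934² + 0.1095² + 0.0073² = 0.00645 + 0.00085 + 0.00645 + 0.48080 + 0.01199 + 0.00005 = 0.50660 (working shown to 5 dp, full precision carried).
To 3 decimal places, D = 0.507.

0.507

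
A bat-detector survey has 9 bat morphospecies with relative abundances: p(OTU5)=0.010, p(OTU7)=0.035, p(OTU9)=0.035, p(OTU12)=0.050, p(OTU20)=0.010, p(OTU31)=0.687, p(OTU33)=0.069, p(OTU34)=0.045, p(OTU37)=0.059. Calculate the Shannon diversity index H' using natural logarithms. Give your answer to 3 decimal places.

1.225

Each pᵢ ln pᵢ term (working shown to 5 dp, full precision carried): 0.01×(-4.60517)=-0.04605, 0.035×(-3.35241)=-0.11733, 0.035×(-3.35241)=-0.11733, 0.05×(-2.99573)=-0.14979, 0.01×(-4.60517)=-0.04605, 0.687×(-0.37542)=-0.25791, 0.069×(-2.67365)=-0.18448, 0.045×(-3.10109)=-0.13955, 0.059×(-2.83022)=-0.16698.
Sum = -1.22549, so H' = 1.225.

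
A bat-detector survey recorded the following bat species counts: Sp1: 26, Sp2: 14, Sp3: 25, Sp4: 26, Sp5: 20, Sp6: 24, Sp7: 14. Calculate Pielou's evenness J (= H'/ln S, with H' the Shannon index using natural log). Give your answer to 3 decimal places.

0.985

Total N = 26+14+25+26+20+24+14 = 149, so the proportions are 0.1745, 0.09396, 0.16779, 0.1745, 0.13423, 0.16107, 0.09396 (working shown to 5 dp, full precision carried).
H' = −Σ pᵢ ln pᵢ = −((-0.30464) + (-0.22220) + (-0.29951) + (-0.30464) + (-0.26956) + (-0.29410) + (-0.22220)) = 1.91687.
With S = 7 species, ln S = 1.94591, so J = 1.91687/1.94591 = 0.98508, i.e. 0.985 to 3 decimal places.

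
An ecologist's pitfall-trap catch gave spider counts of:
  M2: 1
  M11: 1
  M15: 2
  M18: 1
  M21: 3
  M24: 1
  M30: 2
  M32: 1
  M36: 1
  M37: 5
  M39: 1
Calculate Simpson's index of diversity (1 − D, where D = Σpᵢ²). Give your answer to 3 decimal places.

0.864

Total N = 1+1+2+1+3+1+2+1+1+5+1 = 19, so the proportions are 0.05263, 0.05263, 0.10526, 0.05263, 0.15789, 0.05263, 0.10526, 0.05263, 0.05263, 0.26316, 0.05263 (working shown to 5 dp, full precision carried).
D = 0.05263² + 0.05263² + 0.10526² + 0.05263² + 0.15789² + 0.05263² + 0.10526² + 0.05263² + 0.05263² + 0.26316² + 0.05263² = 0.00277 + 0.00277 + 0.01108 + 0.00277 + 0.02493 + 0.00277 + 0.01108 + 0.00277 + 0.00277 + 0.06925 + 0.00277 = 0.13573.
So 1 − D = 0.86427, i.e. 0.864 to 3 decimal places.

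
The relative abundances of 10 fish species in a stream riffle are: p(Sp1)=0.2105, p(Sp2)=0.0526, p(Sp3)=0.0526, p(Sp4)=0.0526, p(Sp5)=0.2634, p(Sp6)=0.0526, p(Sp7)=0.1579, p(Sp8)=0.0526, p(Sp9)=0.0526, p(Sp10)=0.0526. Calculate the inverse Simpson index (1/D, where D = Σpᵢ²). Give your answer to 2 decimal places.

6.33

D = 0.2105² + 0.0526² + 0.0526² + 0.0526² + 0.2634² + 0.0526² + 0.1579² + 0.0526² + 0.0526² + 0.0526² = 0.044310 + 0.002767 + 0.002767 + 0.002767 + 0.069380 + 0.002767 + 0.024932 + 0.002767 + 0.002767 + 0.002767 = 0.157990 (working shown to 6 dp, full precision carried).
So 1/D = 6.3295, i.e. 6.33 to 2 decimal places.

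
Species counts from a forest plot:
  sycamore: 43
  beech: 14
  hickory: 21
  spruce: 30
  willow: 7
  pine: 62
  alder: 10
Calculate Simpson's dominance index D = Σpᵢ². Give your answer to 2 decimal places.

Total N = 43+14+21+30+7+62+10 = 187, so the proportions are 0.2299, 0.0749, 0.1123, 0.1604, 0.0374, 0.3316, 0.0535 (working shown to 4 dp, full precision carried).
D = 0.2299² + 0.0749² + 0.1123² + 0.1604² + 0.0374² + 0.3316² + 0.0535² = 0.0529 + 0.0056 + 0.0126 + 0.0257 + 0.0014 + 0.1099 + 0.0029 = 0.2110.
To 2 decimal places, D = 0.21.

0.21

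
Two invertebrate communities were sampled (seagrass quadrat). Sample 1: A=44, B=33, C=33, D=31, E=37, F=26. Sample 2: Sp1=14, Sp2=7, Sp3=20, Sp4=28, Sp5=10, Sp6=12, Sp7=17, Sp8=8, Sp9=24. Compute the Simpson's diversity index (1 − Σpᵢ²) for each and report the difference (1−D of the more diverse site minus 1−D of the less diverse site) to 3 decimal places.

0.038

Sample 1: N=204, proportions 0.21569, 0.16176, 0.16176, 0.15196, 0.18137, 0.12745, giving 1−D = 0.82891 (working shown to 5 dp, full precision carried).
Sample 2: N=140, proportions 0.1, 0.05, 0.14286, 0.2, 0.07143, 0.08571, 0.12143, 0.05714, 0.17143, giving 1−D = 0.86724.
Difference = |0.82891 − 0.86724| = 0.03833, i.e. 0.038 to 3 decimal places.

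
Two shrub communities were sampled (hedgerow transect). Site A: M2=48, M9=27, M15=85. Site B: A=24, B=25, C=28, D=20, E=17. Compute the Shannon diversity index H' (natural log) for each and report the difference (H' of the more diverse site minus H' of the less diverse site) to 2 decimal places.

Site A: N=160, proportions 0.3, 0.16875, 0.53125, giving H' = 0.99748 (working shown to 5 dp, full precision carried).
Site B: N=114, proportions 0.21053, 0.2193, 0.24561, 0.17544, 0.14912, giving H' = 1.59474.
Difference = |0.99748 − 1.59474| = 0.59726, i.e. 0.60 to 2 decimal places.

0.60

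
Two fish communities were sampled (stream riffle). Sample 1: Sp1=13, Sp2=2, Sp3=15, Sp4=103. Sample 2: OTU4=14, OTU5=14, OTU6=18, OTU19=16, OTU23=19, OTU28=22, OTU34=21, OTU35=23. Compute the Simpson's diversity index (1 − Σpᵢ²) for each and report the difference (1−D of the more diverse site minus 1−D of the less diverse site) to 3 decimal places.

0.493

Sample 1: N=133, proportions 0.09774, 0.01504, 0.11278, 0.77444, giving 1−D = 0.37775 (working shown to 5 dp, full precision carried).
Sample 2: N=147, proportions 0.09524, 0.09524, 0.12245, 0.10884, 0.12925, 0.14966, 0.14286, 0.15646, giving 1−D = 0.87103.
Difference = |0.37775 − 0.87103| = 0.49328, i.e. 0.493 to 3 decimal places.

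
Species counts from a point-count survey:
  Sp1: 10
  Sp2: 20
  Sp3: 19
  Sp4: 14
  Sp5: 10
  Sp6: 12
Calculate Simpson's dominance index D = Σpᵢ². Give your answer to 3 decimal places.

0.180

Total N = 10+20+19+14+10+12 = 85, so the proportions are 0.11765, 0.23529, 0.22353, 0.16471, 0.11765, 0.14118 (working shown to 5 dp, full precision carried).
D = 0.11765² + 0.23529² + 0.22353² + 0.16471² + 0.11765² + 0.14118² = 0.01384 + 0.05536 + 0.04997 + 0.02713 + 0.01384 + 0.01993 = 0.18007.
To 3 decimal places, D = 0.180.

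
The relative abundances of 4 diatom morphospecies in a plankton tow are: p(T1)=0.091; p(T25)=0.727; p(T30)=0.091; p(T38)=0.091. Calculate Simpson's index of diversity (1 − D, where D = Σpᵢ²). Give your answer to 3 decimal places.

D = 0.091² + 0.727² + 0.091² + 0.091² = 0.00828 + 0.52853 + 0.00828 + 0.00828 = 0.55337 (working shown to 5 dp, full precision carried).
So 1 − D = 0.44663, i.e. 0.447 to 3 decimal places.

0.447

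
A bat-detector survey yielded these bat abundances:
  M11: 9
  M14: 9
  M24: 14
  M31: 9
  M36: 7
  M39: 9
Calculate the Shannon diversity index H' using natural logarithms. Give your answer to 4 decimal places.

Total N = 9+9+14+9+7+9 = 57, so the proportions are 0.157895, 0.157895, 0.245614, 0.157895, 0.122807, 0.157895 (working shown to 6 dp, full precision carried).
Each pᵢ ln pᵢ term: 0.157895×(-1.845827)=-0.291446, 0.157895×(-1.845827)=-0.291446, 0.245614×(-1.403994)=-0.344841, 0.157895×(-1.845827)=-0.291446, 0.122807×(-2.097141)=-0.257544, 0.157895×(-1.845827)=-0.291446.
Sum = -1.768170, so H' = 1.7682.

1.7682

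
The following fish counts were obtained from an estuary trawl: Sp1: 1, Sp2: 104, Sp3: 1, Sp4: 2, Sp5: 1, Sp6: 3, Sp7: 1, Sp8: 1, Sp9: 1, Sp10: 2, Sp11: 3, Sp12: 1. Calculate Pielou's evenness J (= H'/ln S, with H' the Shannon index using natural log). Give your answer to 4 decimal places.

Total N = 1+104+1+2+1+3+1+1+1+2+3+1 = 121, so the proportions are 0.008264, 0.859504, 0.008264, 0.016529, 0.008264, 0.024793, 0.008264, 0.008264, 0.008264, 0.016529, 0.024793, 0.008264 (working shown to 6 dp, full precision carried).
H' = −Σ pᵢ ln pᵢ = −((-0.039635) + (-0.130129) + (-0.039635) + (-0.067812) + (-0.039635) + (-0.091666) + (-0.039635) + (-0.039635) + (-0.039635) + (-0.067812) + (-0.091666) + (-0.039635)) = 0.726527.
With S = 12 species, ln S = 2.484907, so J = 0.726527/2.484907 = 0.292376, i.e. 0.2924 to 4 decimal places.

0.2924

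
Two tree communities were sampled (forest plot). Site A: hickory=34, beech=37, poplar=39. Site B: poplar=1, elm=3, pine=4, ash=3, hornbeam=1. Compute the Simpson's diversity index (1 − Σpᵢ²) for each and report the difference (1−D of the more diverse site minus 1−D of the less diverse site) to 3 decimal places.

0.084

Site A: N=110, proportions 0.30909, 0.33636, 0.35455, giving 1−D = 0.66562 (working shown to 5 dp, full precision carried).
Site B: N=12, proportions 0.08333, 0.25, 0.33333, 0.25, 0.08333, giving 1−D = 0.75000.
Difference = |0.66562 − 0.75000| = 0.08438, i.e. 0.084 to 3 decimal places.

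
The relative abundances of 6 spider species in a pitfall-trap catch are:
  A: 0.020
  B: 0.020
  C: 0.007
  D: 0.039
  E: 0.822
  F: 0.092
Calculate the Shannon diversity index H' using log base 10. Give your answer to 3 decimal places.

0.303

Each pᵢ log₁₀ pᵢ term (working shown to 5 dp, full precision carried): 0.02×(-1.69897)=-0.03398, 0.02×(-1.69897)=-0.03398, 0.007×(-2.15490)=-0.01508, 0.039×(-1.40894)=-0.05495, 0.822×(-0.08513)=-0.06998, 0.092×(-1.03621)=-0.09533.
Sum = -0.30330, so H' = 0.303.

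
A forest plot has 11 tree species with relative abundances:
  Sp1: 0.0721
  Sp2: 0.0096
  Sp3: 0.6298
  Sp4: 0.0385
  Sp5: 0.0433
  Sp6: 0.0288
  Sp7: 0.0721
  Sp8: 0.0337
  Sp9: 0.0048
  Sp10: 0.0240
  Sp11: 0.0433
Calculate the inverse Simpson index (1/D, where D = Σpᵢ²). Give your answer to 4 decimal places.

2.4100

D = 0.0721² + 0.0096² + 0.6298² + 0.0385² + 0.0433² + 0.0288² + 0.0721² + 0.0337² + 0.0048² + 0.024² + 0.0433² = 0.0051984 + 0.0000922 + 0.3966480 + 0.0014823 + 0.0018749 + 0.0008294 + 0.0051984 + 0.0011357 + 0.0000230 + 0.0005760 + 0.0018749 = 0.4149332 (working shown to 7 dp, full precision carried).
So 1/D = 2.410026, i.e. 2.4100 to 4 decimal places.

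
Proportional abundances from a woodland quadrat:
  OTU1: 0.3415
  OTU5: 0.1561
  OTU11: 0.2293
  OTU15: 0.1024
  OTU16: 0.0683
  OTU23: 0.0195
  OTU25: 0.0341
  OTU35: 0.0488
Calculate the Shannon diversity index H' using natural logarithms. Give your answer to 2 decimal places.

Each pᵢ ln pᵢ term (working shown to 4 dp, full precision carried): 0.3415×(-1.0744)=-0.3669, 0.1561×(-1.8573)=-0.2899, 0.2293×(-1.4727)=-0.3377, 0.1024×(-2.2789)=-0.2334, 0.0683×(-2.6838)=-0.1833, 0.0195×(-3.9373)=-0.0768, 0.0341×(-3.3785)=-0.1152, 0.0488×(-3.0200)=-0.1474.
Sum = -1.7505, so H' = 1.75.

1.75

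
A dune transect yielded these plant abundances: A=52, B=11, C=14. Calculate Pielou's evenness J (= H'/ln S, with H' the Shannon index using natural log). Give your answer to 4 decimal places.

0.7765

Total N = 52+11+14 = 77, so the proportions are 0.675325, 0.142857, 0.181818 (working shown to 6 dp, full precision carried).
H' = −Σ pᵢ ln pᵢ = −((-0.265107) + (-0.277987) + (-0.309954)) = 0.853048.
With S = 3 species, ln S = 1.098612, so J = 0.853048/1.098612 = 0.776478, i.e. 0.7765 to 4 decimal places.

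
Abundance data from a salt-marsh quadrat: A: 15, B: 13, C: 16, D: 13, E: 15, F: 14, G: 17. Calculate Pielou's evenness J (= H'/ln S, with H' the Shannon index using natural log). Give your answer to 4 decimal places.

Total N = 15+13+16+13+15+14+17 = 103, so the proportions are 0.145631, 0.126214, 0.15534, 0.126214, 0.145631, 0.135922, 0.165049 (working shown to 6 dp, full precision carried).
H' = −Σ pᵢ ln pᵢ = −((-0.280584) + (-0.261234) + (-0.289265) + (-0.261234) + (-0.280584) + (-0.271256) + (-0.297338)) = 1.941496.
With S = 7 species, ln S = 1.945910, so J = 1.941496/1.945910 = 0.997731, i.e. 0.9977 to 4 decimal places.

0.9977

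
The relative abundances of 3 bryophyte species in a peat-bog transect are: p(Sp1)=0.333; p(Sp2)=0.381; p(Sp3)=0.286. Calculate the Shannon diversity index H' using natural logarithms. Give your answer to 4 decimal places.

1.0918

Each pᵢ ln pᵢ term (working shown to 6 dp, full precision carried): 0.333×(-1.099613)=-0.366171, 0.381×(-0.964956)=-0.367648, 0.286×(-1.251763)=-0.358004.
Sum = -1.091824, so H' = 1.0918.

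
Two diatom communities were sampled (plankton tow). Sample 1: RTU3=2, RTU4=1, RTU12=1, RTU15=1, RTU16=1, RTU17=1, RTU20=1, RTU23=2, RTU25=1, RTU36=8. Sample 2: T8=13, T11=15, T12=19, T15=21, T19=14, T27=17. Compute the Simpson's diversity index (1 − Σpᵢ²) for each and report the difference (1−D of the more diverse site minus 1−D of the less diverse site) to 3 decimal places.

Sample 1: N=19, proportions 0.1052632, 0.0526316, 0.0526316, 0.0526316, 0.0526316, 0.0526316, 0.0526316, 0.1052632, 0.0526316, 0.4210526, giving 1−D = 0.7811634 (working shown to 7 dp, full precision carried).
Sample 2: N=99, proportions 0.1313131, 0.1515152, 0.1919192, 0.2121212, 0.1414141, 0.1717172, giving 1−D = 0.8284869.
Difference = |0.7811634 − 0.8284869| = 0.0473235, i.e. 0.047 to 3 decimal places.

0.047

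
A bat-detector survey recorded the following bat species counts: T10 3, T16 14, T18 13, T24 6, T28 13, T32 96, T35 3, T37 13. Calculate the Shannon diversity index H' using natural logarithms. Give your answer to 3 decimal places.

Total N = 3+14+13+6+13+96+3+13 = 161, so the proportions are 0.01863, 0.08696, 0.08075, 0.03727, 0.08075, 0.59627, 0.01863, 0.08075 (working shown to 5 dp, full precision carried).
Each pᵢ ln pᵢ term: 0.01863×(-3.98279)=-0.07421, 0.08696×(-2.44235)=-0.21238, 0.08075×(-2.51646)=-0.20319, 0.03727×(-3.28964)=-0.12260, 0.08075×(-2.51646)=-0.20319, 0.59627×(-0.51706)=-0.30831, 0.01863×(-3.98279)=-0.07421, 0.08075×(-2.51646)=-0.20319.
Sum = -1.40128, so H' = 1.401.

1.401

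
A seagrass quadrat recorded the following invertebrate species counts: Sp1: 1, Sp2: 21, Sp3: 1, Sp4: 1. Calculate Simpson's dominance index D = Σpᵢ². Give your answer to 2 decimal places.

0.77

Total N = 1+21+1+1 = 24, so the proportions are 0.0417, 0.875, 0.0417, 0.0417 (working shown to 4 dp, full precision carried).
D = 0.0417² + 0.875² + 0.0417² + 0.0417² = 0.0017 + 0.7656 + 0.0017 + 0.0017 = 0.7708.
To 2 decimal places, D = 0.77.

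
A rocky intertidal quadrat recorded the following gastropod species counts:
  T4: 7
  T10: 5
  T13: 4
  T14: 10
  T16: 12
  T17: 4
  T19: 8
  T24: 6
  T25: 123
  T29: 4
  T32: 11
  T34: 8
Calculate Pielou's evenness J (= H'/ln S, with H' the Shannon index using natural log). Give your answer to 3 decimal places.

0.635

Total N = 7+5+4+10+12+4+8+6+123+4+11+8 = 202, so the proportions are 0.03465, 0.02475, 0.0198, 0.0495, 0.05941, 0.0198, 0.0396, 0.0297, 0.60891, 0.0198, 0.05446, 0.0396 (working shown to 5 dp, full precision carried).
H' = −Σ pᵢ ln pᵢ = −((-0.11652) + (-0.09156) + (-0.07766) + (-0.14880) + (-0.16772) + (-0.07766) + (-0.12787) + (-0.10445) + (-0.30207) + (-0.07766) + (-0.15849) + (-0.12787)) = 1.57834.
With S = 12 species, ln S = 2.48491, so J = 1.57834/2.48491 = 0.63517, i.e. 0.635 to 3 decimal places.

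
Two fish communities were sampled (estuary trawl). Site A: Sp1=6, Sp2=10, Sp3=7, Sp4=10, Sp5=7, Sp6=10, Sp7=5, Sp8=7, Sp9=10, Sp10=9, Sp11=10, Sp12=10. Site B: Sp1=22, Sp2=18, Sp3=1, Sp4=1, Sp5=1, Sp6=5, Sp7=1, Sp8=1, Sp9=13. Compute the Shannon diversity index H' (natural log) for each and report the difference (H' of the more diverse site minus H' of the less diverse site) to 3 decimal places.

Site A: N=101, proportions 0.05941, 0.09901, 0.06931, 0.09901, 0.06931, 0.09901, 0.0495, 0.06931, 0.09901, 0.08911, 0.09901, 0.09901, giving H' = 2.46074 (working shown to 5 dp, full precision carried).
Site B: N=63, proportions 0.34921, 0.28571, 0.01587, 0.01587, 0.01587, 0.07937, 0.01587, 0.01587, 0.20635, giving H' = 1.58089.
Difference = |2.46074 − 1.58089| = 0.87985, i.e. 0.880 to 3 decimal places.

0.880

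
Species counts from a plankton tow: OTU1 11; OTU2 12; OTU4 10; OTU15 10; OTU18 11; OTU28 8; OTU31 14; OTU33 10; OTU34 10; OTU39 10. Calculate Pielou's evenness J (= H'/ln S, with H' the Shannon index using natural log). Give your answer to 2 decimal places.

1.00

Total N = 11+12+10+10+11+8+14+10+10+10 = 106, so the proportions are 0.1038, 0.1132, 0.0943, 0.0943, 0.1038, 0.0755, 0.1321, 0.0943, 0.0943, 0.0943 (working shown to 4 dp, full precision carried).
H' = −Σ pᵢ ln pᵢ = −((-0.2351) + (-0.2466) + (-0.2227) + (-0.2227) + (-0.2351) + (-0.1950) + (-0.2674) + (-0.2227) + (-0.2227) + (-0.2227)) = 2.2928.
With S = 10 species, ln S = 2.3026, so J = 2.2928/2.3026 = 0.9958, i.e. 1.00 to 2 decimal places.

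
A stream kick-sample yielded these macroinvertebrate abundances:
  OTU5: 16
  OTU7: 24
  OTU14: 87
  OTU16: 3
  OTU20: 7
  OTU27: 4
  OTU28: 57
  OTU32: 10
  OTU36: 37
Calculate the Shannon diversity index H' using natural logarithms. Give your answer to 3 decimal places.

Total N = 16+24+87+3+7+4+57+10+37 = 245, so the proportions are 0.06531, 0.09796, 0.3551, 0.01224, 0.02857, 0.01633, 0.23265, 0.04082, 0.15102 (working shown to 5 dp, full precision carried).
Each pᵢ ln pᵢ term: 0.06531×(-2.72867)=-0.17820, 0.09796×(-2.32320)=-0.22758, 0.3551×(-1.03535)=-0.36765, 0.01224×(-4.40265)=-0.05391, 0.02857×(-3.55535)=-0.10158, 0.01633×(-4.11496)=-0.06718, 0.23265×(-1.45821)=-0.33926, 0.04082×(-3.19867)=-0.13056, 0.15102×(-1.89034)=-0.28548.
Sum = -1.75140, so H' = 1.751.

1.751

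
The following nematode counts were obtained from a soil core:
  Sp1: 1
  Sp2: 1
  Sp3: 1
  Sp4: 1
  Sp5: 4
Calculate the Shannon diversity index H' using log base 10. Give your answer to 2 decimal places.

0.60

Total N = 1+1+1+1+4 = 8, so the proportions are 0.125, 0.125, 0.125, 0.125, 0.5 (working shown to 4 dp, full precision carried).
Each pᵢ log₁₀ pᵢ term: 0.125×(-0.9031)=-0.1129, 0.125×(-0.9031)=-0.1129, 0.125×(-0.9031)=-0.1129, 0.125×(-0.9031)=-0.1129, 0.5×(-0.3010)=-0.1505.
Sum = -0.6021, so H' = 0.60.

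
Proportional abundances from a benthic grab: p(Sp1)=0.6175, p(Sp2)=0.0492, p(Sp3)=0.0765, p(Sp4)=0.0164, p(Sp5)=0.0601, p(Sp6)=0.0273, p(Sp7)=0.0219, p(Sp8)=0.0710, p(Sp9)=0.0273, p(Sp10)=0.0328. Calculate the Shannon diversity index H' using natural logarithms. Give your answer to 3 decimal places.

Each pᵢ ln pᵢ term (working shown to 5 dp, full precision carried): 0.6175×(-0.48208)=-0.29768, 0.0492×(-3.01186)=-0.14818, 0.0765×(-2.57046)=-0.19664, 0.0164×(-4.11047)=-0.06741, 0.0601×(-2.81175)=-0.16899, 0.0273×(-3.60087)=-0.09830, 0.0219×(-3.82127)=-0.08369, 0.071×(-2.64508)=-0.18780, 0.0273×(-3.60087)=-0.09830, 0.0328×(-3.41733)=-0.11209.
Sum = -1.45909, so H' = 1.459.

1.459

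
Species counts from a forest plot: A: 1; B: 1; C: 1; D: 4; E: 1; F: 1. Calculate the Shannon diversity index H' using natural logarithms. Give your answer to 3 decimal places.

1.581

Total N = 1+1+1+4+1+1 = 9, so the proportions are 0.11111, 0.11111, 0.11111, 0.44444, 0.11111, 0.11111 (working shown to 5 dp, full precision carried).
Each pᵢ ln pᵢ term: 0.11111×(-2.19722)=-0.24414, 0.11111×(-2.19722)=-0.24414, 0.11111×(-2.19722)=-0.24414, 0.44444×(-0.81093)=-0.36041, 0.11111×(-2.19722)=-0.24414, 0.11111×(-2.19722)=-0.24414.
Sum = -1.58109, so H' = 1.581.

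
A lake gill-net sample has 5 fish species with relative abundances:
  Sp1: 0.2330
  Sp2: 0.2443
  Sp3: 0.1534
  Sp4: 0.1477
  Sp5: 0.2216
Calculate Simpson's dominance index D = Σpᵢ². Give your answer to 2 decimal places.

D = 0.233² + 0.2443² + 0.1534² + 0.1477² + 0.2216² = 0.0543 + 0.0597 + 0.0235 + 0.0218 + 0.0491 = 0.2084 (working shown to 4 dp, full precision carried).
To 2 decimal places, D = 0.21.

0.21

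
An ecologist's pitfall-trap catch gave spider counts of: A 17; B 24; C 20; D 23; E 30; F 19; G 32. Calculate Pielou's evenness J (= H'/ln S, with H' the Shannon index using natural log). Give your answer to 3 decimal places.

0.988

Total N = 17+24+20+23+30+19+32 = 165, so the proportions are 0.10303, 0.14545, 0.12121, 0.13939, 0.18182, 0.11515, 0.19394 (working shown to 5 dp, full precision carried).
H' = −Σ pᵢ ln pᵢ = −((-0.23416) + (-0.28042) + (-0.25578) + (-0.27467) + (-0.30995) + (-0.24890) + (-0.31810)) = 1.92199.
With S = 7 species, ln S = 1.94591, so J = 1.92199/1.94591 = 0.98771, i.e. 0.988 to 3 decimal places.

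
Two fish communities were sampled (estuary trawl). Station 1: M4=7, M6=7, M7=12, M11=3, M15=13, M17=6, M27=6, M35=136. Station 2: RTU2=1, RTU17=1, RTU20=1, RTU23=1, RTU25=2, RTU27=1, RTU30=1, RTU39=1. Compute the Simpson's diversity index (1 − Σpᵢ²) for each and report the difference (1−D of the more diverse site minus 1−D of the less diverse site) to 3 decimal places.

0.390

Station 1: N=190, proportions 0.03684, 0.03684, 0.06316, 0.01579, 0.06842, 0.03158, 0.03158, 0.71579, giving 1−D = 0.47402 (working shown to 5 dp, full precision carried).
Station 2: N=9, proportions 0.11111, 0.11111, 0.11111, 0.11111, 0.22222, 0.11111, 0.11111, 0.11111, giving 1−D = 0.86420.
Difference = |0.47402 − 0.86420| = 0.39018, i.e. 0.390 to 3 decimal places.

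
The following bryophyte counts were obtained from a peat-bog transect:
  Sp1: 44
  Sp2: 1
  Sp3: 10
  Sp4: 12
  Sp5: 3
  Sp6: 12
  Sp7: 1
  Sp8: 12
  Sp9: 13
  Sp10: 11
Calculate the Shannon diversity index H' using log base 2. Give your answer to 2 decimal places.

Total N = 44+1+10+12+3+12+1+12+13+11 = 119, so the proportions are 0.3697, 0.0084, 0.084, 0.1008, 0.0252, 0.1008, 0.0084, 0.1008, 0.1092, 0.0924 (working shown to 4 dp, full precision carried).
Each pᵢ log₂ pᵢ term: 0.3697×(-1.4354)=-0.5307, 0.0084×(-6.8948)=-0.0579, 0.084×(-3.5729)=-0.3002, 0.1008×(-3.3099)=-0.3338, 0.0252×(-5.3099)=-0.1339, 0.1008×(-3.3099)=-0.3338, 0.0084×(-6.8948)=-0.0579, 0.1008×(-3.3099)=-0.3338, 0.1092×(-3.1944)=-0.3490, 0.0924×(-3.4354)=-0.3176.
Sum = -2.7485, so H' = 2.75.

2.75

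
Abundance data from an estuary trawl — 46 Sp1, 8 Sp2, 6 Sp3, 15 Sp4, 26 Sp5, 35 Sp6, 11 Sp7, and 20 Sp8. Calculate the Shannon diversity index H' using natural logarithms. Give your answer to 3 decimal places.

1.887

Total N = 46+8+6+15+26+35+11+20 = 167, so the proportions are 0.27545, 0.0479, 0.03593, 0.08982, 0.15569, 0.20958, 0.06587, 0.11976 (working shown to 5 dp, full precision carried).
Each pᵢ ln pᵢ term: 0.27545×(-1.28935)=-0.35515, 0.0479×(-3.03855)=-0.14556, 0.03593×(-3.32623)=-0.11951, 0.08982×(-2.40994)=-0.21646, 0.15569×(-1.85990)=-0.28956, 0.20958×(-1.56265)=-0.32750, 0.06587×(-2.72010)=-0.17917, 0.11976×(-2.12226)=-0.25416.
Sum = -1.88707, so H' = 1.887.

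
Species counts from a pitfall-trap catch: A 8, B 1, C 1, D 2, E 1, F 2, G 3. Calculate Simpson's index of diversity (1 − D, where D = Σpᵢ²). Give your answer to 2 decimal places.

0.74

Total N = 8+1+1+2+1+2+3 = 18, so the proportions are 0.4444, 0.0556, 0.0556, 0.1111, 0.0556, 0.1111, 0.1667 (working shown to 4 dp, full precision carried).
D = 0.4444² + 0.0556² + 0.0556² + 0.1111² + 0.0556² + 0.1111² + 0.1667² = 0.1975 + 0.0031 + 0.0031 + 0.0123 + 0.0031 + 0.0123 + 0.0278 = 0.2593.
So 1 − D = 0.7407, i.e. 0.74 to 2 decimal places.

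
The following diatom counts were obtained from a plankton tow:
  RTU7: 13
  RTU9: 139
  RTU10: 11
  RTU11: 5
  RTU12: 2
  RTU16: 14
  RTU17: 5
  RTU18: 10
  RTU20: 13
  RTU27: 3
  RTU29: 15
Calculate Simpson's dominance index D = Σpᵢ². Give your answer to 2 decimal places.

Total N = 13+139+11+5+2+14+5+10+13+3+15 = 230, so the proportions are 0.05652, 0.60435, 0.04783, 0.02174, 0.0087, 0.06087, 0.02174, 0.04348, 0.05652, 0.01304, 0.06522 (working shown to 5 dp, full precision carried).
D = 0.05652² + 0.60435² + 0.04783² + 0.02174² + 0.0087² + 0.06087² + 0.02174² + 0.04348² + 0.05652² + 0.01304² + 0.06522² = 0.00319 + 0.36524 + 0.00229 + 0.00047 + 0.00008 + 0.00371 + 0.00047 + 0.00189 + 0.00319 + 0.00017 + 0.00425 = 0.38495.
To 2 decimal places, D = 0.38.

0.38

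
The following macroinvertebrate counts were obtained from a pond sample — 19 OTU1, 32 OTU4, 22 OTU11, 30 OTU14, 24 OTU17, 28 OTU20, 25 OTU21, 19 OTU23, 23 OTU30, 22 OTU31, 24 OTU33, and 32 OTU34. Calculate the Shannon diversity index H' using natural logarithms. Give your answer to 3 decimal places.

2.470

Total N = 19+32+22+30+24+28+25+19+23+22+24+32 = 300, so the proportions are 0.06333, 0.10667, 0.07333, 0.1, 0.08, 0.09333, 0.08333, 0.06333, 0.07667, 0.07333, 0.08, 0.10667 (working shown to 5 dp, full precision carried).
Each pᵢ ln pᵢ term: 0.06333×(-2.75934)=-0.17476, 0.10667×(-2.23805)=-0.23872, 0.07333×(-2.61274)=-0.19160, 0.1×(-2.30259)=-0.23026, 0.08×(-2.52573)=-0.20206, 0.09333×(-2.37158)=-0.22135, 0.08333×(-2.48491)=-0.20708, 0.06333×(-2.75934)=-0.17476, 0.07667×(-2.56829)=-0.19690, 0.07333×(-2.61274)=-0.19160, 0.08×(-2.52573)=-0.20206, 0.10667×(-2.23805)=-0.23872.
Sum = -2.46987, so H' = 2.470.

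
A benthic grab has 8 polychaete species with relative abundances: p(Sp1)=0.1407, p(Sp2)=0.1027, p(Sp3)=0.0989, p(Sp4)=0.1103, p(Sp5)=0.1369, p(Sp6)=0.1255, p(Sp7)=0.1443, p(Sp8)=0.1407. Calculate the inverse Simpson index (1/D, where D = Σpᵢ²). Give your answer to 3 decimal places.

D = 0.1407² + 0.1027² + 0.0989² + 0.1103² + 0.1369² + 0.1255² + 0.1443² + 0.1407² = 0.0197965 + 0.0105473 + 0.0097812 + 0.0121661 + 0.0187416 + 0.0157503 + 0.0208225 + 0.0197965 = 0.1274019 (working shown to 7 dp, full precision carried).
So 1/D = 7.84918, i.e. 7.849 to 3 decimal places.

7.849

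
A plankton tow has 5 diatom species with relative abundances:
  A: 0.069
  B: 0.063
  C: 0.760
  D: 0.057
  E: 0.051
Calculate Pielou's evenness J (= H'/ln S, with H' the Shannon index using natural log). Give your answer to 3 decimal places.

0.548

H' = −Σ pᵢ ln pᵢ = −((-0.18448) + (-0.17417) + (-0.20857) + (-0.16329) + (-0.15177)) = 0.88229 (working shown to 5 dp, full precision carried).
With S = 5 species, ln S = 1.60944, so J = 0.88229/1.60944 = 0.54819, i.e. 0.548 to 3 decimal places.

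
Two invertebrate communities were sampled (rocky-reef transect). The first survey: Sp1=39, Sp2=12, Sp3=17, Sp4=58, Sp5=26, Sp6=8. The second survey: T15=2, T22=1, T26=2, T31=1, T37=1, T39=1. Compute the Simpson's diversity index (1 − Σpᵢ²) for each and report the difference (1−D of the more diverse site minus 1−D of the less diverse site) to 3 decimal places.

The first survey: N=160, proportions 0.24375, 0.075, 0.10625, 0.3625, 0.1625, 0.05, giving 1−D = 0.76336 (working shown to 5 dp, full precision carried).
The second survey: N=8, proportions 0.25, 0.125, 0.25, 0.125, 0.125, 0.125, giving 1−D = 0.81250.
Difference = |0.76336 − 0.81250| = 0.04914, i.e. 0.049 to 3 decimal places.

0.049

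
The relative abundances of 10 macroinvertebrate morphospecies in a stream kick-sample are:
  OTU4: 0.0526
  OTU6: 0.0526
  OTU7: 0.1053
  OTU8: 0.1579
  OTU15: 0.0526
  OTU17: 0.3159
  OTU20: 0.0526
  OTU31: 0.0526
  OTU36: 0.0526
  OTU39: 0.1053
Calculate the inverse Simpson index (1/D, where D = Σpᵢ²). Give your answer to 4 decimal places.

D = 0.0526² + 0.0526² + 0.1053² + 0.1579² + 0.0526² + 0.3159² + 0.0526² + 0.0526² + 0.0526² + 0.1053² = 0.00276676 + 0.00276676 + 0.01108809 + 0.02493241 + 0.00276676 + 0.09979281 + 0.00276676 + 0.00276676 + 0.00276676 + 0.01108809 = 0.16350196 (working shown to 8 dp, full precision carried).
So 1/D = 6.116135, i.e. 6.1161 to 4 decimal places.

6.1161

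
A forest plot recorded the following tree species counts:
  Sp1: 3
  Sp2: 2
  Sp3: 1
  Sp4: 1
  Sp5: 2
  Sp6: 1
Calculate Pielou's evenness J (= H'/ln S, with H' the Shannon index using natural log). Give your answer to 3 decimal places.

Total N = 3+2+1+1+2+1 = 10, so the proportions are 0.3, 0.2, 0.1, 0.1, 0.2, 0.1 (working shown to 5 dp, full precision carried).
H' = −Σ pᵢ ln pᵢ = −((-0.36119) + (-0.32189) + (-0.23026) + (-0.23026) + (-0.32189) + (-0.23026)) = 1.69574.
With S = 6 species, ln S = 1.79176, so J = 1.69574/1.79176 = 0.94641, i.e. 0.946 to 3 decimal places.

0.946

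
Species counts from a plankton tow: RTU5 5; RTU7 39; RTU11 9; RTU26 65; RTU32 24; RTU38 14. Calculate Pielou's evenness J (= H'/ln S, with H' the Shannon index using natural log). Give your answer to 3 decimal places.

0.832

Total N = 5+39+9+65+24+14 = 156, so the proportions are 0.03205, 0.25, 0.05769, 0.41667, 0.15385, 0.08974 (working shown to 5 dp, full precision carried).
H' = −Σ pᵢ ln pᵢ = −((-0.11027) + (-0.34657) + (-0.16457) + (-0.36478) + (-0.28797) + (-0.21635)) = 1.49052.
With S = 6 species, ln S = 1.79176, so J = 1.49052/1.79176 = 0.83188, i.e. 0.832 to 3 decimal places.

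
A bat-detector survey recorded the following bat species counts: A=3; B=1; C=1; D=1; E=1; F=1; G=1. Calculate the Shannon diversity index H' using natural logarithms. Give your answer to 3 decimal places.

1.831

Total N = 3+1+1+1+1+1+1 = 9, so the proportions are 0.33333, 0.11111, 0.11111, 0.11111, 0.11111, 0.11111, 0.11111 (working shown to 5 dp, full precision carried).
Each pᵢ ln pᵢ term: 0.33333×(-1.09861)=-0.36620, 0.11111×(-2.19722)=-0.24414, 0.11111×(-2.19722)=-0.24414, 0.11111×(-2.19722)=-0.24414, 0.11111×(-2.19722)=-0.24414, 0.11111×(-2.19722)=-0.24414, 0.11111×(-2.19722)=-0.24414.
Sum = -1.83102, so H' = 1.831.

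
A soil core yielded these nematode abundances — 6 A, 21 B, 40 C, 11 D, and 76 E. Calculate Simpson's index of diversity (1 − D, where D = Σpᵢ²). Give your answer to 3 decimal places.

Total N = 6+21+40+11+76 = 154, so the proportions are 0.03896, 0.13636, 0.25974, 0.07143, 0.49351 (working shown to 5 dp, full precision carried).
D = 0.03896² + 0.13636² + 0.25974² + 0.07143² + 0.49351² = 0.00152 + 0.01860 + 0.06747 + 0.00510 + 0.24355 = 0.33623.
So 1 − D = 0.66377, i.e. 0.664 to 3 decimal places.

0.664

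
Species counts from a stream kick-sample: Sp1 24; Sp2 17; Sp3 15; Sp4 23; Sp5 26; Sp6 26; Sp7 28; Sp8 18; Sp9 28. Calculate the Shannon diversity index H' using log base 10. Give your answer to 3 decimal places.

0.945

Total N = 24+17+15+23+26+26+28+18+28 = 205, so the proportions are 0.11707, 0.08293, 0.07317, 0.1122, 0.12683, 0.12683, 0.13659, 0.0878, 0.13659 (working shown to 5 dp, full precision carried).
Each pᵢ log₁₀ pᵢ term: 0.11707×(-0.93154)=-0.10906, 0.08293×(-1.08130)=-0.08967, 0.07317×(-1.13566)=-0.08310, 0.1122×(-0.95003)=-0.10659, 0.12683×(-0.89678)=-0.11374, 0.12683×(-0.89678)=-0.11374, 0.13659×(-0.86460)=-0.11809, 0.0878×(-1.05648)=-0.09276, 0.13659×(-0.86460)=-0.11809.
Sum = -0.94484, so H' = 0.945.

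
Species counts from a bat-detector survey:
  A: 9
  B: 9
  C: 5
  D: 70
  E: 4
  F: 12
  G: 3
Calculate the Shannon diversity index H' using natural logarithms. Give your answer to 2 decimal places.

1.29

Total N = 9+9+5+70+4+12+3 = 112, so the proportions are 0.0804, 0.0804, 0.0446, 0.625, 0.0357, 0.1071, 0.0268 (working shown to 4 dp, full precision carried).
Each pᵢ ln pᵢ term: 0.0804×(-2.5213)=-0.2026, 0.0804×(-2.5213)=-0.2026, 0.0446×(-3.1091)=-0.1388, 0.625×(-0.4700)=-0.2938, 0.0357×(-3.3322)=-0.1190, 0.1071×(-2.2336)=-0.2393, 0.0268×(-3.6199)=-0.0970.
Sum = -1.2930, so H' = 1.29.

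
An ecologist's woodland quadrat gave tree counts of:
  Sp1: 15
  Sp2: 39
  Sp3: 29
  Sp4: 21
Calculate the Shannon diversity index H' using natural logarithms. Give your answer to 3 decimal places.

Total N = 15+39+29+21 = 104, so the proportions are 0.14423, 0.375, 0.27885, 0.20192 (working shown to 5 dp, full precision carried).
Each pᵢ ln pᵢ term: 0.14423×(-1.93634)=-0.27928, 0.375×(-0.98083)=-0.36781, 0.27885×(-1.27710)=-0.35611, 0.20192×(-1.59987)=-0.32305.
Sum = -1.32625, so H' = 1.326.

1.326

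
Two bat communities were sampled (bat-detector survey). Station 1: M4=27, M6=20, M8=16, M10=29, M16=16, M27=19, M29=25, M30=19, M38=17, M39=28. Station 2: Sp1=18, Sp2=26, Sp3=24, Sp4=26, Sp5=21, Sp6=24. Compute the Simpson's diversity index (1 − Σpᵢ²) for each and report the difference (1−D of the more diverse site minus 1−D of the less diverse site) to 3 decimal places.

0.064

Station 1: N=216, proportions 0.125, 0.092593, 0.074074, 0.134259, 0.074074, 0.087963, 0.115741, 0.087963, 0.078704, 0.12963, giving 1−D = 0.894933 (working shown to 6 dp, full precision carried).
Station 2: N=139, proportions 0.129496, 0.18705, 0.172662, 0.18705, 0.151079, 0.172662, giving 1−D = 0.830806.
Difference = |0.894933 − 0.830806| = 0.064127, i.e. 0.064 to 3 decimal places.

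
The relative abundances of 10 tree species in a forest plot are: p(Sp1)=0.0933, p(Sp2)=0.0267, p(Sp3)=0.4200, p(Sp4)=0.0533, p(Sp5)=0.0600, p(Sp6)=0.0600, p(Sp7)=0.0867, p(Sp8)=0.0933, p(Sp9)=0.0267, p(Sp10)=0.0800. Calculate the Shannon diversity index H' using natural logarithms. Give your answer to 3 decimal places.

1.908

Each pᵢ ln pᵢ term (working shown to 5 dp, full precision carried): 0.0933×(-2.37194)=-0.22130, 0.0267×(-3.62309)=-0.09674, 0.42×(-0.86750)=-0.36435, 0.0533×(-2.93182)=-0.15627, 0.06×(-2.81341)=-0.16880, 0.06×(-2.81341)=-0.16880, 0.0867×(-2.44530)=-0.21201, 0.0933×(-2.37194)=-0.22130, 0.0267×(-3.62309)=-0.09674, 0.08×(-2.52573)=-0.20206.
Sum = -1.90837, so H' = 1.908.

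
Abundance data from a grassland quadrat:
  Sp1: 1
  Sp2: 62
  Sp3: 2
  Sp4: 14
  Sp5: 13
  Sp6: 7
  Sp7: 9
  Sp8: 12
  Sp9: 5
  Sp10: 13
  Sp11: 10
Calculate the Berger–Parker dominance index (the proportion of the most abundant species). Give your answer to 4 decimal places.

Total N = 1+62+2+14+13+7+9+12+5+13+10 = 148, so the proportions are 0.006757, 0.418919, 0.013514, 0.094595, 0.087838, 0.047297, 0.060811, 0.081081, 0.033784, 0.087838, 0.067568 (working shown to 6 dp, full precision carried).
The largest proportion is 0.418919, i.e. d = 0.4189 to 4 decimal places.

0.4189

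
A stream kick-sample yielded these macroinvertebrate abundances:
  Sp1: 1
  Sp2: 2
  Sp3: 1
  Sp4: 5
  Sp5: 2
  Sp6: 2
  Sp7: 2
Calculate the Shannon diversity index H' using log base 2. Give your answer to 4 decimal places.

Total N = 1+2+1+5+2+2+2 = 15, so the proportions are 0.066667, 0.133333, 0.066667, 0.333333, 0.133333, 0.133333, 0.133333 (working shown to 6 dp, full precision carried).
Each pᵢ log₂ pᵢ term: 0.066667×(-3.906891)=-0.260459, 0.133333×(-2.906891)=-0.387585, 0.066667×(-3.906891)=-0.260459, 0.333333×(-1.584963)=-0.528321, 0.133333×(-2.906891)=-0.387585, 0.133333×(-2.906891)=-0.387585, 0.133333×(-2.906891)=-0.387585.
Sum = -2.599581, so H' = 2.5996.

2.5996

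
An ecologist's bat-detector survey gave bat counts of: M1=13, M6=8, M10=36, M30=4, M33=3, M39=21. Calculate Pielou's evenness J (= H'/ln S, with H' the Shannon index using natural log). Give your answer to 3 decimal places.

0.826

Total N = 13+8+36+4+3+21 = 85, so the proportions are 0.15294, 0.09412, 0.42353, 0.04706, 0.03529, 0.24706 (working shown to 5 dp, full precision carried).
H' = −Σ pᵢ ln pᵢ = −((-0.28718) + (-0.22242) + (-0.36387) + (-0.14383) + (-0.11802) + (-0.34542)) = 1.48074.
With S = 6 species, ln S = 1.79176, so J = 1.48074/1.79176 = 0.82642, i.e. 0.826 to 3 decimal places.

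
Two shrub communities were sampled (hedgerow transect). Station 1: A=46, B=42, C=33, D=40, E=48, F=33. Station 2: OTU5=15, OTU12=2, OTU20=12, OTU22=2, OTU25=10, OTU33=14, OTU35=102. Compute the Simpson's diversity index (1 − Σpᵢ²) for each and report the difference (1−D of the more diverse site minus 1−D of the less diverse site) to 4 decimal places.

Station 1: N=242, proportions 0.1900826, 0.1735537, 0.1363636, 0.1652893, 0.1983471, 0.1363636, giving 1−D = 0.8298955 (working shown to 7 dp, full precision carried).
Station 2: N=157, proportions 0.0955414, 0.0127389, 0.0764331, 0.0127389, 0.0636943, 0.089172, 0.6496815, giving 1−D = 0.5506106.
Difference = |0.8298955 − 0.5506106| = 0.2792849, i.e. 0.2793 to 4 decimal places.

0.2793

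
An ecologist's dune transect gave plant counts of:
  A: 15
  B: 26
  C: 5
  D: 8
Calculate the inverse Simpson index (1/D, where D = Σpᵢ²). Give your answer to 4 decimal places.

2.9455

Total N = 15+26+5+8 = 54, so the proportions are 0.2777778, 0.4814815, 0.0925926, 0.1481481 (working shown to 7 dp, full precision carried).
D = 0.2777778² + 0.4814815² + 0.0925926² + 0.1481481² = 0.0771605 + 0.2318244 + 0.0085734 + 0.0219479 = 0.3395062.
So 1/D = 2.945455, i.e. 2.9455 to 4 decimal places.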